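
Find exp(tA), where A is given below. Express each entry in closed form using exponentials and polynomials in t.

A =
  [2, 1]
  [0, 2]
e^{tA} =
  [exp(2*t), t*exp(2*t)]
  [0, exp(2*t)]

Strategy: write A = P · J · P⁻¹ where J is a Jordan canonical form, so e^{tA} = P · e^{tJ} · P⁻¹, and e^{tJ} can be computed block-by-block.

A has Jordan form
J =
  [2, 1]
  [0, 2]
(up to reordering of blocks).

Per-block formulas:
  For a 2×2 Jordan block J_2(2): exp(t · J_2(2)) = e^(2t)·(I + t·N), where N is the 2×2 nilpotent shift.

After assembling e^{tJ} and conjugating by P, we get:

e^{tA} =
  [exp(2*t), t*exp(2*t)]
  [0, exp(2*t)]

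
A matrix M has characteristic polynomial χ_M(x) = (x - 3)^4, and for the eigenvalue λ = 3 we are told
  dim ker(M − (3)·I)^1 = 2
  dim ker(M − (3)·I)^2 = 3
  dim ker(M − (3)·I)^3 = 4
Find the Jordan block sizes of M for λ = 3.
Block sizes for λ = 3: [3, 1]

From the dimensions of kernels of powers, the number of Jordan blocks of size at least j is d_j − d_{j−1} where d_j = dim ker(N^j) (with d_0 = 0). Computing the differences gives [2, 1, 1].
The number of blocks of size exactly k is (#blocks of size ≥ k) − (#blocks of size ≥ k + 1), so the partition is: 1 block(s) of size 1, 1 block(s) of size 3.
In nonincreasing order the block sizes are [3, 1].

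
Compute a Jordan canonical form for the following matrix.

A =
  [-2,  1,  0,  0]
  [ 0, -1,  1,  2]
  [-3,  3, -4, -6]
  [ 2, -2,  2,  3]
J_3(-1) ⊕ J_1(-1)

The characteristic polynomial is
  det(x·I − A) = x^4 + 4*x^3 + 6*x^2 + 4*x + 1 = (x + 1)^4

Eigenvalues and multiplicities (the geometric multiplicity of λ is n − rank(A − λI), which equals the number of Jordan blocks for λ):
  λ = -1: algebraic multiplicity = 4, geometric multiplicity = 2

Determining the block sizes for each eigenvalue:
  λ = -1: with am = 4 and gm = 2, the partition is not yet determined (e.g. several partitions of 4 into 2 parts exist). Let N = A − (-1)·I. Computing rank(N^1) = 2, rank(N^2) = 1, rank(N^3) = 0; the number of blocks of size ≥ j is rank(N^{j−1}) − rank(N^j), giving [2, 1, 1]. So we have 1 block(s) of size 3, 1 block(s) of size 1 → block sizes [3, 1]

Assembling the blocks gives a Jordan form
J =
  [-1,  1,  0,  0]
  [ 0, -1,  1,  0]
  [ 0,  0, -1,  0]
  [ 0,  0,  0, -1]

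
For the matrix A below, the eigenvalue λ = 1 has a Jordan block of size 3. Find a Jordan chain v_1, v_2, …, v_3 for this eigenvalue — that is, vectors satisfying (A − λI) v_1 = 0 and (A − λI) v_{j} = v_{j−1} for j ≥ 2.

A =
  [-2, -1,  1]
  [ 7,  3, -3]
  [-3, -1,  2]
A Jordan chain for λ = 1 of length 3:
v_1 = (-1, 2, -1)ᵀ
v_2 = (-3, 7, -3)ᵀ
v_3 = (1, 0, 0)ᵀ

Let N = A − (1)·I. We want v_3 with N^3 v_3 = 0 but N^2 v_3 ≠ 0; then v_{j-1} := N · v_j for j = 3, …, 2.

Pick v_3 = (1, 0, 0)ᵀ.
Then v_2 = N · v_3 = (-3, 7, -3)ᵀ.
Then v_1 = N · v_2 = (-1, 2, -1)ᵀ.

Sanity check: (A − (1)·I) v_1 = (0, 0, 0)ᵀ = 0. ✓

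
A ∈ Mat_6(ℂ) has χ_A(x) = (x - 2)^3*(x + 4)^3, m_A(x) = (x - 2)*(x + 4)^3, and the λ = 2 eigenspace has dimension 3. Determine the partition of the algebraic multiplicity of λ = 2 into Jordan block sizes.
Block sizes for λ = 2: [1, 1, 1]

Step 1 — from the characteristic polynomial, algebraic multiplicity of λ = 2 is 3. From dim ker(A − (2)·I) = 3, there are exactly 3 Jordan blocks for λ = 2.
Step 2 — from the minimal polynomial, the factor (x − 2) tells us the largest block for λ = 2 has size 1.
Step 3 — with total size 3, 3 blocks, and largest block 1, the block sizes (in nonincreasing order) are [1, 1, 1].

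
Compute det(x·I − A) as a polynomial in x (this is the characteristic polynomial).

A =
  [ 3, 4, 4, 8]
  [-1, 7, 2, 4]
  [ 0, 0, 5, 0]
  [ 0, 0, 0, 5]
x^4 - 20*x^3 + 150*x^2 - 500*x + 625

Expanding det(x·I − A) (e.g. by cofactor expansion or by noting that A is similar to its Jordan form J, which has the same characteristic polynomial as A) gives
  χ_A(x) = x^4 - 20*x^3 + 150*x^2 - 500*x + 625
which factors as (x - 5)^4. The eigenvalues (with algebraic multiplicities) are λ = 5 with multiplicity 4.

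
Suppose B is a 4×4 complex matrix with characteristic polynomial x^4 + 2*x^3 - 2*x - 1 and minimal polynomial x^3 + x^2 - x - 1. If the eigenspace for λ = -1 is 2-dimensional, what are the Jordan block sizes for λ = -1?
Block sizes for λ = -1: [2, 1]

Step 1 — from the characteristic polynomial, algebraic multiplicity of λ = -1 is 3. From dim ker(B − (-1)·I) = 2, there are exactly 2 Jordan blocks for λ = -1.
Step 2 — from the minimal polynomial, the factor (x + 1)^2 tells us the largest block for λ = -1 has size 2.
Step 3 — with total size 3, 2 blocks, and largest block 2, the block sizes (in nonincreasing order) are [2, 1].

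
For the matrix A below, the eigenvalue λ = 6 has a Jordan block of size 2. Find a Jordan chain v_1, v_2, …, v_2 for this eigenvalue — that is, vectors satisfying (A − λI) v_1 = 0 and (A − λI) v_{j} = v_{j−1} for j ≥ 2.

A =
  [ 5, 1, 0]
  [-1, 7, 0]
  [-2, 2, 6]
A Jordan chain for λ = 6 of length 2:
v_1 = (-1, -1, -2)ᵀ
v_2 = (1, 0, 0)ᵀ

Let N = A − (6)·I. We want v_2 with N^2 v_2 = 0 but N^1 v_2 ≠ 0; then v_{j-1} := N · v_j for j = 2, …, 2.

Pick v_2 = (1, 0, 0)ᵀ.
Then v_1 = N · v_2 = (-1, -1, -2)ᵀ.

Sanity check: (A − (6)·I) v_1 = (0, 0, 0)ᵀ = 0. ✓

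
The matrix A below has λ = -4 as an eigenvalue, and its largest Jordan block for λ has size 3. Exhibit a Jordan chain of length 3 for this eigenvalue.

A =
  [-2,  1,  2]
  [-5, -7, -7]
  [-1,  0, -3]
A Jordan chain for λ = -4 of length 3:
v_1 = (-3, 12, -3)ᵀ
v_2 = (2, -5, -1)ᵀ
v_3 = (1, 0, 0)ᵀ

Let N = A − (-4)·I. We want v_3 with N^3 v_3 = 0 but N^2 v_3 ≠ 0; then v_{j-1} := N · v_j for j = 3, …, 2.

Pick v_3 = (1, 0, 0)ᵀ.
Then v_2 = N · v_3 = (2, -5, -1)ᵀ.
Then v_1 = N · v_2 = (-3, 12, -3)ᵀ.

Sanity check: (A − (-4)·I) v_1 = (0, 0, 0)ᵀ = 0. ✓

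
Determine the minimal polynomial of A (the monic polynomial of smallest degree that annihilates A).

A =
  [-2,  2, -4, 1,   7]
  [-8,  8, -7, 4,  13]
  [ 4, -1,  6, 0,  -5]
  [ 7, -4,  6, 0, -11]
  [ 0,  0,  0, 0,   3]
x^2 - 6*x + 9

The characteristic polynomial is χ_A(x) = (x - 3)^5, so the eigenvalues are known. The minimal polynomial is
  m_A(x) = Π_λ (x − λ)^{k_λ}
where k_λ is the size of the *largest* Jordan block for λ (equivalently, the smallest k with (A − λI)^k v = 0 for every generalised eigenvector v of λ).

  λ = 3: largest Jordan block has size 2, contributing (x − 3)^2

So m_A(x) = (x - 3)^2 = x^2 - 6*x + 9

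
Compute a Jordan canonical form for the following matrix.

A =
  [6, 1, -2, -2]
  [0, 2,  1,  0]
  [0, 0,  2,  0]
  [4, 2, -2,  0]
J_3(2) ⊕ J_1(4)

The characteristic polynomial is
  det(x·I − A) = x^4 - 10*x^3 + 36*x^2 - 56*x + 32 = (x - 4)*(x - 2)^3

Eigenvalues and multiplicities (the geometric multiplicity of λ is n − rank(A − λI), which equals the number of Jordan blocks for λ):
  λ = 2: algebraic multiplicity = 3, geometric multiplicity = 1
  λ = 4: algebraic multiplicity = 1, geometric multiplicity = 1

Determining the block sizes for each eigenvalue:
  λ = 2: one block (gm = 1), so the single block has size am = 3 → block sizes [3]
  λ = 4: one block (gm = 1), so the single block has size am = 1 → block sizes [1]

Assembling the blocks gives a Jordan form
J =
  [2, 1, 0, 0]
  [0, 2, 1, 0]
  [0, 0, 2, 0]
  [0, 0, 0, 4]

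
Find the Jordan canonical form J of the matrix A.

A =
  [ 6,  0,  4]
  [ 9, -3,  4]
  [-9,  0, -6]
J_1(-3) ⊕ J_2(0)

The characteristic polynomial is
  det(x·I − A) = x^3 + 3*x^2 = x^2*(x + 3)

Eigenvalues and multiplicities (the geometric multiplicity of λ is n − rank(A − λI), which equals the number of Jordan blocks for λ):
  λ = -3: algebraic multiplicity = 1, geometric multiplicity = 1
  λ = 0: algebraic multiplicity = 2, geometric multiplicity = 1

Determining the block sizes for each eigenvalue:
  λ = -3: one block (gm = 1), so the single block has size am = 1 → block sizes [1]
  λ = 0: one block (gm = 1), so the single block has size am = 2 → block sizes [2]

Assembling the blocks gives a Jordan form
J =
  [-3, 0, 0]
  [ 0, 0, 1]
  [ 0, 0, 0]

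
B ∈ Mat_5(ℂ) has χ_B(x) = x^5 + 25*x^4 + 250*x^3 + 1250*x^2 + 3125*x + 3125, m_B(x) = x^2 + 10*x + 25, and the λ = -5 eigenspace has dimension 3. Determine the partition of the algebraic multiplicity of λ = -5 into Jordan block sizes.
Block sizes for λ = -5: [2, 2, 1]

Step 1 — from the characteristic polynomial, algebraic multiplicity of λ = -5 is 5. From dim ker(B − (-5)·I) = 3, there are exactly 3 Jordan blocks for λ = -5.
Step 2 — from the minimal polynomial, the factor (x + 5)^2 tells us the largest block for λ = -5 has size 2.
Step 3 — with total size 5, 3 blocks, and largest block 2, the block sizes (in nonincreasing order) are [2, 2, 1].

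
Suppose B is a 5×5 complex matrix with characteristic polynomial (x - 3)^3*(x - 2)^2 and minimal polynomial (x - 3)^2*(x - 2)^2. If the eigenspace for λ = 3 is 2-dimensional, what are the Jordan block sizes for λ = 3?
Block sizes for λ = 3: [2, 1]

Step 1 — from the characteristic polynomial, algebraic multiplicity of λ = 3 is 3. From dim ker(B − (3)·I) = 2, there are exactly 2 Jordan blocks for λ = 3.
Step 2 — from the minimal polynomial, the factor (x − 3)^2 tells us the largest block for λ = 3 has size 2.
Step 3 — with total size 3, 2 blocks, and largest block 2, the block sizes (in nonincreasing order) are [2, 1].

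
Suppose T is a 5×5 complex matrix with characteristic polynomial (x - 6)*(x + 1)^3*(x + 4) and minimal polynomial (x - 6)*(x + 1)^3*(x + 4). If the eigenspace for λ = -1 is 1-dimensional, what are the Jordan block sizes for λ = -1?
Block sizes for λ = -1: [3]

Step 1 — from the characteristic polynomial, algebraic multiplicity of λ = -1 is 3. From dim ker(T − (-1)·I) = 1, there are exactly 1 Jordan blocks for λ = -1.
Step 2 — from the minimal polynomial, the factor (x + 1)^3 tells us the largest block for λ = -1 has size 3.
Step 3 — with total size 3, 1 blocks, and largest block 3, the block sizes (in nonincreasing order) are [3].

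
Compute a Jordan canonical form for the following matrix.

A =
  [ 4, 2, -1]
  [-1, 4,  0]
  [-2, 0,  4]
J_3(4)

The characteristic polynomial is
  det(x·I − A) = x^3 - 12*x^2 + 48*x - 64 = (x - 4)^3

Eigenvalues and multiplicities (the geometric multiplicity of λ is n − rank(A − λI), which equals the number of Jordan blocks for λ):
  λ = 4: algebraic multiplicity = 3, geometric multiplicity = 1

Determining the block sizes for each eigenvalue:
  λ = 4: one block (gm = 1), so the single block has size am = 3 → block sizes [3]

Assembling the blocks gives a Jordan form
J =
  [4, 1, 0]
  [0, 4, 1]
  [0, 0, 4]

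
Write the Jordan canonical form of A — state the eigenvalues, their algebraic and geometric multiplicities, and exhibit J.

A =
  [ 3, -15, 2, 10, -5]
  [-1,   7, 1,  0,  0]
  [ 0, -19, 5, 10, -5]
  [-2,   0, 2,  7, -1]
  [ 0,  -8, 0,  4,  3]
J_3(5) ⊕ J_2(5)

The characteristic polynomial is
  det(x·I − A) = x^5 - 25*x^4 + 250*x^3 - 1250*x^2 + 3125*x - 3125 = (x - 5)^5

Eigenvalues and multiplicities (the geometric multiplicity of λ is n − rank(A − λI), which equals the number of Jordan blocks for λ):
  λ = 5: algebraic multiplicity = 5, geometric multiplicity = 2

Determining the block sizes for each eigenvalue:
  λ = 5: with am = 5 and gm = 2, the partition is not yet determined (e.g. several partitions of 5 into 2 parts exist). Let N = A − (5)·I. Computing rank(N^1) = 3, rank(N^2) = 1, rank(N^3) = 0; the number of blocks of size ≥ j is rank(N^{j−1}) − rank(N^j), giving [2, 2, 1]. So we have 1 block(s) of size 3, 1 block(s) of size 2 → block sizes [3, 2]

Assembling the blocks gives a Jordan form
J =
  [5, 1, 0, 0, 0]
  [0, 5, 1, 0, 0]
  [0, 0, 5, 0, 0]
  [0, 0, 0, 5, 1]
  [0, 0, 0, 0, 5]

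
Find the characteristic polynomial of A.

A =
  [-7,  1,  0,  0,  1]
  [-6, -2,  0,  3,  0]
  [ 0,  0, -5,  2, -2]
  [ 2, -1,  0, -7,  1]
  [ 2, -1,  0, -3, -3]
x^5 + 24*x^4 + 230*x^3 + 1100*x^2 + 2625*x + 2500

Expanding det(x·I − A) (e.g. by cofactor expansion or by noting that A is similar to its Jordan form J, which has the same characteristic polynomial as A) gives
  χ_A(x) = x^5 + 24*x^4 + 230*x^3 + 1100*x^2 + 2625*x + 2500
which factors as (x + 4)*(x + 5)^4. The eigenvalues (with algebraic multiplicities) are λ = -5 with multiplicity 4, λ = -4 with multiplicity 1.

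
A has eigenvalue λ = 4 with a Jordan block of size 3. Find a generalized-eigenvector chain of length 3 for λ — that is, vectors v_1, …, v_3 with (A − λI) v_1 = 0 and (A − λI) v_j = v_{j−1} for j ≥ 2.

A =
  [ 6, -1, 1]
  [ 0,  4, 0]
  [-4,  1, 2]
A Jordan chain for λ = 4 of length 3:
v_1 = (-1, 0, 2)ᵀ
v_2 = (-1, 0, 1)ᵀ
v_3 = (0, 1, 0)ᵀ

Let N = A − (4)·I. We want v_3 with N^3 v_3 = 0 but N^2 v_3 ≠ 0; then v_{j-1} := N · v_j for j = 3, …, 2.

Pick v_3 = (0, 1, 0)ᵀ.
Then v_2 = N · v_3 = (-1, 0, 1)ᵀ.
Then v_1 = N · v_2 = (-1, 0, 2)ᵀ.

Sanity check: (A − (4)·I) v_1 = (0, 0, 0)ᵀ = 0. ✓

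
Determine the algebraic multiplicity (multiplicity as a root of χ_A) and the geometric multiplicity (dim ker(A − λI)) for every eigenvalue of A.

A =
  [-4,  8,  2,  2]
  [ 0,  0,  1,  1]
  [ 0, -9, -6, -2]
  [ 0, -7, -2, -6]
λ = -4: alg = 4, geom = 2

Step 1 — factor the characteristic polynomial to read off the algebraic multiplicities:
  χ_A(x) = (x + 4)^4

Step 2 — compute geometric multiplicities via the rank-nullity identity g(λ) = n − rank(A − λI):
  rank(A − (-4)·I) = 2, so dim ker(A − (-4)·I) = n − 2 = 2

Summary:
  λ = -4: algebraic multiplicity = 4, geometric multiplicity = 2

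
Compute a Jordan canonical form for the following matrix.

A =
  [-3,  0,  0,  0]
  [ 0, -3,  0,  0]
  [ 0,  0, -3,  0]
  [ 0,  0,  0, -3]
J_1(-3) ⊕ J_1(-3) ⊕ J_1(-3) ⊕ J_1(-3)

The characteristic polynomial is
  det(x·I − A) = x^4 + 12*x^3 + 54*x^2 + 108*x + 81 = (x + 3)^4

Eigenvalues and multiplicities (the geometric multiplicity of λ is n − rank(A − λI), which equals the number of Jordan blocks for λ):
  λ = -3: algebraic multiplicity = 4, geometric multiplicity = 4

Determining the block sizes for each eigenvalue:
  λ = -3: gm = am = 4, so every block has size 1 → block sizes [1, 1, 1, 1]

Assembling the blocks gives a Jordan form
J =
  [-3,  0,  0,  0]
  [ 0, -3,  0,  0]
  [ 0,  0, -3,  0]
  [ 0,  0,  0, -3]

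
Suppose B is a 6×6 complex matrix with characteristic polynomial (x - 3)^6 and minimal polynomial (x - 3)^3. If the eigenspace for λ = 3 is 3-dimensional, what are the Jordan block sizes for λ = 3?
Block sizes for λ = 3: [3, 2, 1]

Step 1 — from the characteristic polynomial, algebraic multiplicity of λ = 3 is 6. From dim ker(B − (3)·I) = 3, there are exactly 3 Jordan blocks for λ = 3.
Step 2 — from the minimal polynomial, the factor (x − 3)^3 tells us the largest block for λ = 3 has size 3.
Step 3 — with total size 6, 3 blocks, and largest block 3, the block sizes (in nonincreasing order) are [3, 2, 1].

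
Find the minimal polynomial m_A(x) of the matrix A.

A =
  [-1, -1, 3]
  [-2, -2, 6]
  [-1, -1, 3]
x^2

The characteristic polynomial is χ_A(x) = x^3, so the eigenvalues are known. The minimal polynomial is
  m_A(x) = Π_λ (x − λ)^{k_λ}
where k_λ is the size of the *largest* Jordan block for λ (equivalently, the smallest k with (A − λI)^k v = 0 for every generalised eigenvector v of λ).

  λ = 0: largest Jordan block has size 2, contributing (x − 0)^2

So m_A(x) = x^2 = x^2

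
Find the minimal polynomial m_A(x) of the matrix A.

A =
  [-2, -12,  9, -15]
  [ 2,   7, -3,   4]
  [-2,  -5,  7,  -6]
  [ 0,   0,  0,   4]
x^3 - 12*x^2 + 48*x - 64

The characteristic polynomial is χ_A(x) = (x - 4)^4, so the eigenvalues are known. The minimal polynomial is
  m_A(x) = Π_λ (x − λ)^{k_λ}
where k_λ is the size of the *largest* Jordan block for λ (equivalently, the smallest k with (A − λI)^k v = 0 for every generalised eigenvector v of λ).

  λ = 4: largest Jordan block has size 3, contributing (x − 4)^3

So m_A(x) = (x - 4)^3 = x^3 - 12*x^2 + 48*x - 64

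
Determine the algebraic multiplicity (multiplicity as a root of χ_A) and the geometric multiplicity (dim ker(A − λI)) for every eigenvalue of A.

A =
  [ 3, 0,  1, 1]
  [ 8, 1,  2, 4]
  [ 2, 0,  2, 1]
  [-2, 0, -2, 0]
λ = 1: alg = 2, geom = 2; λ = 2: alg = 2, geom = 1

Step 1 — factor the characteristic polynomial to read off the algebraic multiplicities:
  χ_A(x) = (x - 2)^2*(x - 1)^2

Step 2 — compute geometric multiplicities via the rank-nullity identity g(λ) = n − rank(A − λI):
  rank(A − (1)·I) = 2, so dim ker(A − (1)·I) = n − 2 = 2
  rank(A − (2)·I) = 3, so dim ker(A − (2)·I) = n − 3 = 1

Summary:
  λ = 1: algebraic multiplicity = 2, geometric multiplicity = 2
  λ = 2: algebraic multiplicity = 2, geometric multiplicity = 1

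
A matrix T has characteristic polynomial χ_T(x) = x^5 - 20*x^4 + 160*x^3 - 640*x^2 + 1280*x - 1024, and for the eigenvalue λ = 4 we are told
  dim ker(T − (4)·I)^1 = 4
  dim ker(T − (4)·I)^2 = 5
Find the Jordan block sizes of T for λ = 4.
Block sizes for λ = 4: [2, 1, 1, 1]

From the dimensions of kernels of powers, the number of Jordan blocks of size at least j is d_j − d_{j−1} where d_j = dim ker(N^j) (with d_0 = 0). Computing the differences gives [4, 1].
The number of blocks of size exactly k is (#blocks of size ≥ k) − (#blocks of size ≥ k + 1), so the partition is: 3 block(s) of size 1, 1 block(s) of size 2.
In nonincreasing order the block sizes are [2, 1, 1, 1].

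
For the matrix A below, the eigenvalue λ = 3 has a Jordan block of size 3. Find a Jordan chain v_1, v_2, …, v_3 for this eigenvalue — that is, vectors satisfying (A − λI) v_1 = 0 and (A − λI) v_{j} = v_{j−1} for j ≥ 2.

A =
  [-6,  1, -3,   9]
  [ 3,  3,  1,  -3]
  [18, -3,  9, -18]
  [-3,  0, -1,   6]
A Jordan chain for λ = 3 of length 3:
v_1 = (3, 0, -9, 0)ᵀ
v_2 = (-9, 3, 18, -3)ᵀ
v_3 = (1, 0, 0, 0)ᵀ

Let N = A − (3)·I. We want v_3 with N^3 v_3 = 0 but N^2 v_3 ≠ 0; then v_{j-1} := N · v_j for j = 3, …, 2.

Pick v_3 = (1, 0, 0, 0)ᵀ.
Then v_2 = N · v_3 = (-9, 3, 18, -3)ᵀ.
Then v_1 = N · v_2 = (3, 0, -9, 0)ᵀ.

Sanity check: (A − (3)·I) v_1 = (0, 0, 0, 0)ᵀ = 0. ✓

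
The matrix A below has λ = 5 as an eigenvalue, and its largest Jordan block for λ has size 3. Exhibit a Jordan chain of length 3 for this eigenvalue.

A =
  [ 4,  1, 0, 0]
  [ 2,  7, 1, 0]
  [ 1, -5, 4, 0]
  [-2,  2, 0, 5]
A Jordan chain for λ = 5 of length 3:
v_1 = (3, 3, -12, 6)ᵀ
v_2 = (-1, 2, 1, -2)ᵀ
v_3 = (1, 0, 0, 0)ᵀ

Let N = A − (5)·I. We want v_3 with N^3 v_3 = 0 but N^2 v_3 ≠ 0; then v_{j-1} := N · v_j for j = 3, …, 2.

Pick v_3 = (1, 0, 0, 0)ᵀ.
Then v_2 = N · v_3 = (-1, 2, 1, -2)ᵀ.
Then v_1 = N · v_2 = (3, 3, -12, 6)ᵀ.

Sanity check: (A − (5)·I) v_1 = (0, 0, 0, 0)ᵀ = 0. ✓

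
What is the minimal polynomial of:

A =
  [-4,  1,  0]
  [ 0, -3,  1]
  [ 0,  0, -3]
x^3 + 10*x^2 + 33*x + 36

The characteristic polynomial is χ_A(x) = (x + 3)^2*(x + 4), so the eigenvalues are known. The minimal polynomial is
  m_A(x) = Π_λ (x − λ)^{k_λ}
where k_λ is the size of the *largest* Jordan block for λ (equivalently, the smallest k with (A − λI)^k v = 0 for every generalised eigenvector v of λ).

  λ = -4: largest Jordan block has size 1, contributing (x + 4)
  λ = -3: largest Jordan block has size 2, contributing (x + 3)^2

So m_A(x) = (x + 3)^2*(x + 4) = x^3 + 10*x^2 + 33*x + 36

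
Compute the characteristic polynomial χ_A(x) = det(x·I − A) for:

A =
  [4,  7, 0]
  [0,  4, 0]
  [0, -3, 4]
x^3 - 12*x^2 + 48*x - 64

Expanding det(x·I − A) (e.g. by cofactor expansion or by noting that A is similar to its Jordan form J, which has the same characteristic polynomial as A) gives
  χ_A(x) = x^3 - 12*x^2 + 48*x - 64
which factors as (x - 4)^3. The eigenvalues (with algebraic multiplicities) are λ = 4 with multiplicity 3.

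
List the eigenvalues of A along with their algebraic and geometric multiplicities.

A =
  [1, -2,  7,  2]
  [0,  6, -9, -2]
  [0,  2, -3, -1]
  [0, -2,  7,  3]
λ = 1: alg = 1, geom = 1; λ = 2: alg = 3, geom = 1

Step 1 — factor the characteristic polynomial to read off the algebraic multiplicities:
  χ_A(x) = (x - 2)^3*(x - 1)

Step 2 — compute geometric multiplicities via the rank-nullity identity g(λ) = n − rank(A − λI):
  rank(A − (1)·I) = 3, so dim ker(A − (1)·I) = n − 3 = 1
  rank(A − (2)·I) = 3, so dim ker(A − (2)·I) = n − 3 = 1

Summary:
  λ = 1: algebraic multiplicity = 1, geometric multiplicity = 1
  λ = 2: algebraic multiplicity = 3, geometric multiplicity = 1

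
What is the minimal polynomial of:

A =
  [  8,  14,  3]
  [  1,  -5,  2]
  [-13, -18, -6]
x^3 + 3*x^2 + 3*x + 1

The characteristic polynomial is χ_A(x) = (x + 1)^3, so the eigenvalues are known. The minimal polynomial is
  m_A(x) = Π_λ (x − λ)^{k_λ}
where k_λ is the size of the *largest* Jordan block for λ (equivalently, the smallest k with (A − λI)^k v = 0 for every generalised eigenvector v of λ).

  λ = -1: largest Jordan block has size 3, contributing (x + 1)^3

So m_A(x) = (x + 1)^3 = x^3 + 3*x^2 + 3*x + 1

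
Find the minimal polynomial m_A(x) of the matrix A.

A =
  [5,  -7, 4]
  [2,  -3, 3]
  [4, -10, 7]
x^3 - 9*x^2 + 27*x - 27

The characteristic polynomial is χ_A(x) = (x - 3)^3, so the eigenvalues are known. The minimal polynomial is
  m_A(x) = Π_λ (x − λ)^{k_λ}
where k_λ is the size of the *largest* Jordan block for λ (equivalently, the smallest k with (A − λI)^k v = 0 for every generalised eigenvector v of λ).

  λ = 3: largest Jordan block has size 3, contributing (x − 3)^3

So m_A(x) = (x - 3)^3 = x^3 - 9*x^2 + 27*x - 27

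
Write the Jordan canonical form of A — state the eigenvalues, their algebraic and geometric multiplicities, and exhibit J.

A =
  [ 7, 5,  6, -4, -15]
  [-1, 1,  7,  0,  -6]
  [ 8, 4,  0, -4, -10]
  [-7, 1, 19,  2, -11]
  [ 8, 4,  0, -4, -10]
J_3(0) ⊕ J_2(0)

The characteristic polynomial is
  det(x·I − A) = x^5

Eigenvalues and multiplicities (the geometric multiplicity of λ is n − rank(A − λI), which equals the number of Jordan blocks for λ):
  λ = 0: algebraic multiplicity = 5, geometric multiplicity = 2

Determining the block sizes for each eigenvalue:
  λ = 0: with am = 5 and gm = 2, the partition is not yet determined (e.g. several partitions of 5 into 2 parts exist). Let N = A − (0)·I. Computing rank(N^1) = 3, rank(N^2) = 1, rank(N^3) = 0; the number of blocks of size ≥ j is rank(N^{j−1}) − rank(N^j), giving [2, 2, 1]. So we have 1 block(s) of size 3, 1 block(s) of size 2 → block sizes [3, 2]

Assembling the blocks gives a Jordan form
J =
  [0, 1, 0, 0, 0]
  [0, 0, 1, 0, 0]
  [0, 0, 0, 0, 0]
  [0, 0, 0, 0, 1]
  [0, 0, 0, 0, 0]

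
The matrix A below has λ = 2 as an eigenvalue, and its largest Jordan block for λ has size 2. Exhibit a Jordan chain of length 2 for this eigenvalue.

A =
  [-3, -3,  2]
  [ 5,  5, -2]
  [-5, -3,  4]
A Jordan chain for λ = 2 of length 2:
v_1 = (-5, 5, -5)ᵀ
v_2 = (1, 0, 0)ᵀ

Let N = A − (2)·I. We want v_2 with N^2 v_2 = 0 but N^1 v_2 ≠ 0; then v_{j-1} := N · v_j for j = 2, …, 2.

Pick v_2 = (1, 0, 0)ᵀ.
Then v_1 = N · v_2 = (-5, 5, -5)ᵀ.

Sanity check: (A − (2)·I) v_1 = (0, 0, 0)ᵀ = 0. ✓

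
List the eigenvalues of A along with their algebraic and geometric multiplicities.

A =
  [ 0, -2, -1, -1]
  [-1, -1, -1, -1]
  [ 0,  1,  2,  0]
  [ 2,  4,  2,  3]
λ = 1: alg = 4, geom = 2

Step 1 — factor the characteristic polynomial to read off the algebraic multiplicities:
  χ_A(x) = (x - 1)^4

Step 2 — compute geometric multiplicities via the rank-nullity identity g(λ) = n − rank(A − λI):
  rank(A − (1)·I) = 2, so dim ker(A − (1)·I) = n − 2 = 2

Summary:
  λ = 1: algebraic multiplicity = 4, geometric multiplicity = 2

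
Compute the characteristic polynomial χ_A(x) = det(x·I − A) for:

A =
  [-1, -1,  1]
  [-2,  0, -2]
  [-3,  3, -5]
x^3 + 6*x^2 + 12*x + 8

Expanding det(x·I − A) (e.g. by cofactor expansion or by noting that A is similar to its Jordan form J, which has the same characteristic polynomial as A) gives
  χ_A(x) = x^3 + 6*x^2 + 12*x + 8
which factors as (x + 2)^3. The eigenvalues (with algebraic multiplicities) are λ = -2 with multiplicity 3.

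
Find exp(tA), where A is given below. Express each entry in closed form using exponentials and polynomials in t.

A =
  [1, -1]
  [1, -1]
e^{tA} =
  [t + 1, -t]
  [t, 1 - t]

Strategy: write A = P · J · P⁻¹ where J is a Jordan canonical form, so e^{tA} = P · e^{tJ} · P⁻¹, and e^{tJ} can be computed block-by-block.

A has Jordan form
J =
  [0, 1]
  [0, 0]
(up to reordering of blocks).

Per-block formulas:
  For a 2×2 Jordan block J_2(0): exp(t · J_2(0)) = e^(0t)·(I + t·N), where N is the 2×2 nilpotent shift.

After assembling e^{tJ} and conjugating by P, we get:

e^{tA} =
  [t + 1, -t]
  [t, 1 - t]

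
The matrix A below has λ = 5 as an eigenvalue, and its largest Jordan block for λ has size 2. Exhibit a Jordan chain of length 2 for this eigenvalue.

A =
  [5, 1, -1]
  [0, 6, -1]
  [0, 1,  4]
A Jordan chain for λ = 5 of length 2:
v_1 = (1, 1, 1)ᵀ
v_2 = (0, 1, 0)ᵀ

Let N = A − (5)·I. We want v_2 with N^2 v_2 = 0 but N^1 v_2 ≠ 0; then v_{j-1} := N · v_j for j = 2, …, 2.

Pick v_2 = (0, 1, 0)ᵀ.
Then v_1 = N · v_2 = (1, 1, 1)ᵀ.

Sanity check: (A − (5)·I) v_1 = (0, 0, 0)ᵀ = 0. ✓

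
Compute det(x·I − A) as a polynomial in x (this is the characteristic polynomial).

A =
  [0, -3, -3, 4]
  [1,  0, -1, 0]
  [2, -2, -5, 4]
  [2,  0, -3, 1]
x^4 + 4*x^3 + 6*x^2 + 4*x + 1

Expanding det(x·I − A) (e.g. by cofactor expansion or by noting that A is similar to its Jordan form J, which has the same characteristic polynomial as A) gives
  χ_A(x) = x^4 + 4*x^3 + 6*x^2 + 4*x + 1
which factors as (x + 1)^4. The eigenvalues (with algebraic multiplicities) are λ = -1 with multiplicity 4.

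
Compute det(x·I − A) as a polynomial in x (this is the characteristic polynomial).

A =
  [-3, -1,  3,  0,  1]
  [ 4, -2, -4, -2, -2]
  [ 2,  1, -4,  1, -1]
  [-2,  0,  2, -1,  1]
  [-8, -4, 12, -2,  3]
x^5 + 7*x^4 + 19*x^3 + 25*x^2 + 16*x + 4

Expanding det(x·I − A) (e.g. by cofactor expansion or by noting that A is similar to its Jordan form J, which has the same characteristic polynomial as A) gives
  χ_A(x) = x^5 + 7*x^4 + 19*x^3 + 25*x^2 + 16*x + 4
which factors as (x + 1)^3*(x + 2)^2. The eigenvalues (with algebraic multiplicities) are λ = -2 with multiplicity 2, λ = -1 with multiplicity 3.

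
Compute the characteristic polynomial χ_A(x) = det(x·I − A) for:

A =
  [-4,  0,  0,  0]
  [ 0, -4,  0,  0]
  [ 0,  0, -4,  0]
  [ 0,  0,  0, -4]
x^4 + 16*x^3 + 96*x^2 + 256*x + 256

Expanding det(x·I − A) (e.g. by cofactor expansion or by noting that A is similar to its Jordan form J, which has the same characteristic polynomial as A) gives
  χ_A(x) = x^4 + 16*x^3 + 96*x^2 + 256*x + 256
which factors as (x + 4)^4. The eigenvalues (with algebraic multiplicities) are λ = -4 with multiplicity 4.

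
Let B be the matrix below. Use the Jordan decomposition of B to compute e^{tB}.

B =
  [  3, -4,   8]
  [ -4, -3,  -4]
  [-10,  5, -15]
e^{tB} =
  [8*t*exp(-5*t) + exp(-5*t), -4*t*exp(-5*t), 8*t*exp(-5*t)]
  [-4*t*exp(-5*t), 2*t*exp(-5*t) + exp(-5*t), -4*t*exp(-5*t)]
  [-10*t*exp(-5*t), 5*t*exp(-5*t), -10*t*exp(-5*t) + exp(-5*t)]

Strategy: write B = P · J · P⁻¹ where J is a Jordan canonical form, so e^{tB} = P · e^{tJ} · P⁻¹, and e^{tJ} can be computed block-by-block.

B has Jordan form
J =
  [-5,  1,  0]
  [ 0, -5,  0]
  [ 0,  0, -5]
(up to reordering of blocks).

Per-block formulas:
  For a 2×2 Jordan block J_2(-5): exp(t · J_2(-5)) = e^(-5t)·(I + t·N), where N is the 2×2 nilpotent shift.
  For a 1×1 block at λ = -5: exp(t · [-5]) = [e^(-5t)].

After assembling e^{tJ} and conjugating by P, we get:

e^{tB} =
  [8*t*exp(-5*t) + exp(-5*t), -4*t*exp(-5*t), 8*t*exp(-5*t)]
  [-4*t*exp(-5*t), 2*t*exp(-5*t) + exp(-5*t), -4*t*exp(-5*t)]
  [-10*t*exp(-5*t), 5*t*exp(-5*t), -10*t*exp(-5*t) + exp(-5*t)]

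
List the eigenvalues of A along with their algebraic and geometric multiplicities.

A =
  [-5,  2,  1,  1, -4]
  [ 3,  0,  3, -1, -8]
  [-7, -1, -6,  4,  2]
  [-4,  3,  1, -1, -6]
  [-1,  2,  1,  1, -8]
λ = -4: alg = 5, geom = 3

Step 1 — factor the characteristic polynomial to read off the algebraic multiplicities:
  χ_A(x) = (x + 4)^5

Step 2 — compute geometric multiplicities via the rank-nullity identity g(λ) = n − rank(A − λI):
  rank(A − (-4)·I) = 2, so dim ker(A − (-4)·I) = n − 2 = 3

Summary:
  λ = -4: algebraic multiplicity = 5, geometric multiplicity = 3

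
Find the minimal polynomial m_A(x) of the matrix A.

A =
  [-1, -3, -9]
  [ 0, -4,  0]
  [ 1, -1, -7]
x^2 + 8*x + 16

The characteristic polynomial is χ_A(x) = (x + 4)^3, so the eigenvalues are known. The minimal polynomial is
  m_A(x) = Π_λ (x − λ)^{k_λ}
where k_λ is the size of the *largest* Jordan block for λ (equivalently, the smallest k with (A − λI)^k v = 0 for every generalised eigenvector v of λ).

  λ = -4: largest Jordan block has size 2, contributing (x + 4)^2

So m_A(x) = (x + 4)^2 = x^2 + 8*x + 16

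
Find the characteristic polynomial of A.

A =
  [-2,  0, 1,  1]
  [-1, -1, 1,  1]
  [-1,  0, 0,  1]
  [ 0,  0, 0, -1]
x^4 + 4*x^3 + 6*x^2 + 4*x + 1

Expanding det(x·I − A) (e.g. by cofactor expansion or by noting that A is similar to its Jordan form J, which has the same characteristic polynomial as A) gives
  χ_A(x) = x^4 + 4*x^3 + 6*x^2 + 4*x + 1
which factors as (x + 1)^4. The eigenvalues (with algebraic multiplicities) are λ = -1 with multiplicity 4.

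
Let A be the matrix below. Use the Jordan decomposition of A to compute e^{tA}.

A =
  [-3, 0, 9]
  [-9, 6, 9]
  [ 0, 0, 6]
e^{tA} =
  [exp(-3*t), 0, exp(6*t) - exp(-3*t)]
  [-exp(6*t) + exp(-3*t), exp(6*t), exp(6*t) - exp(-3*t)]
  [0, 0, exp(6*t)]

Strategy: write A = P · J · P⁻¹ where J is a Jordan canonical form, so e^{tA} = P · e^{tJ} · P⁻¹, and e^{tJ} can be computed block-by-block.

A has Jordan form
J =
  [-3, 0, 0]
  [ 0, 6, 0]
  [ 0, 0, 6]
(up to reordering of blocks).

Per-block formulas:
  For a 1×1 block at λ = 6: exp(t · [6]) = [e^(6t)].
  For a 1×1 block at λ = -3: exp(t · [-3]) = [e^(-3t)].

After assembling e^{tJ} and conjugating by P, we get:

e^{tA} =
  [exp(-3*t), 0, exp(6*t) - exp(-3*t)]
  [-exp(6*t) + exp(-3*t), exp(6*t), exp(6*t) - exp(-3*t)]
  [0, 0, exp(6*t)]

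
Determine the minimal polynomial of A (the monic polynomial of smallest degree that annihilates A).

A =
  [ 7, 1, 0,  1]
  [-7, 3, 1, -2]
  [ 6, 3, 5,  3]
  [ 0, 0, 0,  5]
x^3 - 15*x^2 + 75*x - 125

The characteristic polynomial is χ_A(x) = (x - 5)^4, so the eigenvalues are known. The minimal polynomial is
  m_A(x) = Π_λ (x − λ)^{k_λ}
where k_λ is the size of the *largest* Jordan block for λ (equivalently, the smallest k with (A − λI)^k v = 0 for every generalised eigenvector v of λ).

  λ = 5: largest Jordan block has size 3, contributing (x − 5)^3

So m_A(x) = (x - 5)^3 = x^3 - 15*x^2 + 75*x - 125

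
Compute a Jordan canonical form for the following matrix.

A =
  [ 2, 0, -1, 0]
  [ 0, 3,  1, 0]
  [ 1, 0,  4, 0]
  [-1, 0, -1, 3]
J_3(3) ⊕ J_1(3)

The characteristic polynomial is
  det(x·I − A) = x^4 - 12*x^3 + 54*x^2 - 108*x + 81 = (x - 3)^4

Eigenvalues and multiplicities (the geometric multiplicity of λ is n − rank(A − λI), which equals the number of Jordan blocks for λ):
  λ = 3: algebraic multiplicity = 4, geometric multiplicity = 2

Determining the block sizes for each eigenvalue:
  λ = 3: with am = 4 and gm = 2, the partition is not yet determined (e.g. several partitions of 4 into 2 parts exist). Let N = A − (3)·I. Computing rank(N^1) = 2, rank(N^2) = 1, rank(N^3) = 0; the number of blocks of size ≥ j is rank(N^{j−1}) − rank(N^j), giving [2, 1, 1]. So we have 1 block(s) of size 3, 1 block(s) of size 1 → block sizes [3, 1]

Assembling the blocks gives a Jordan form
J =
  [3, 1, 0, 0]
  [0, 3, 1, 0]
  [0, 0, 3, 0]
  [0, 0, 0, 3]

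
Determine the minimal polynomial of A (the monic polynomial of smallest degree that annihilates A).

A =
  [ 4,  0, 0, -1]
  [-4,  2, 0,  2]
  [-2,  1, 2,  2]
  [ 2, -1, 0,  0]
x^3 - 6*x^2 + 12*x - 8

The characteristic polynomial is χ_A(x) = (x - 2)^4, so the eigenvalues are known. The minimal polynomial is
  m_A(x) = Π_λ (x − λ)^{k_λ}
where k_λ is the size of the *largest* Jordan block for λ (equivalently, the smallest k with (A − λI)^k v = 0 for every generalised eigenvector v of λ).

  λ = 2: largest Jordan block has size 3, contributing (x − 2)^3

So m_A(x) = (x - 2)^3 = x^3 - 6*x^2 + 12*x - 8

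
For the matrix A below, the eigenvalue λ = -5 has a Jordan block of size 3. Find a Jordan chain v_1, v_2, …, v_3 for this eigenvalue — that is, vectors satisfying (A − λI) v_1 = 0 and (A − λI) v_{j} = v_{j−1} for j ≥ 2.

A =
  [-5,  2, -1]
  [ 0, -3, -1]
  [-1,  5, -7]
A Jordan chain for λ = -5 of length 3:
v_1 = (1, 1, 2)ᵀ
v_2 = (0, 0, -1)ᵀ
v_3 = (1, 0, 0)ᵀ

Let N = A − (-5)·I. We want v_3 with N^3 v_3 = 0 but N^2 v_3 ≠ 0; then v_{j-1} := N · v_j for j = 3, …, 2.

Pick v_3 = (1, 0, 0)ᵀ.
Then v_2 = N · v_3 = (0, 0, -1)ᵀ.
Then v_1 = N · v_2 = (1, 1, 2)ᵀ.

Sanity check: (A − (-5)·I) v_1 = (0, 0, 0)ᵀ = 0. ✓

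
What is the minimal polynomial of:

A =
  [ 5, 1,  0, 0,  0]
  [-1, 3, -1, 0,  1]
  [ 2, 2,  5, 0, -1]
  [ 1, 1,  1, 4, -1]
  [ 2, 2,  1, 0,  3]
x^3 - 12*x^2 + 48*x - 64

The characteristic polynomial is χ_A(x) = (x - 4)^5, so the eigenvalues are known. The minimal polynomial is
  m_A(x) = Π_λ (x − λ)^{k_λ}
where k_λ is the size of the *largest* Jordan block for λ (equivalently, the smallest k with (A − λI)^k v = 0 for every generalised eigenvector v of λ).

  λ = 4: largest Jordan block has size 3, contributing (x − 4)^3

So m_A(x) = (x - 4)^3 = x^3 - 12*x^2 + 48*x - 64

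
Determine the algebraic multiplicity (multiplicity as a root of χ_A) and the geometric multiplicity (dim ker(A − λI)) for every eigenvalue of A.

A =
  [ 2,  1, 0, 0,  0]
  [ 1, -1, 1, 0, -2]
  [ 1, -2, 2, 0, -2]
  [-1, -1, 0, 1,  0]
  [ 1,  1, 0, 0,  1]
λ = 1: alg = 5, geom = 3

Step 1 — factor the characteristic polynomial to read off the algebraic multiplicities:
  χ_A(x) = (x - 1)^5

Step 2 — compute geometric multiplicities via the rank-nullity identity g(λ) = n − rank(A − λI):
  rank(A − (1)·I) = 2, so dim ker(A − (1)·I) = n − 2 = 3

Summary:
  λ = 1: algebraic multiplicity = 5, geometric multiplicity = 3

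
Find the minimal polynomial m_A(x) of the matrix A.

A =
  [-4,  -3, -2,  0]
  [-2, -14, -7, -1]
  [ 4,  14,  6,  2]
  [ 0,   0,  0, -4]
x^3 + 12*x^2 + 48*x + 64

The characteristic polynomial is χ_A(x) = (x + 4)^4, so the eigenvalues are known. The minimal polynomial is
  m_A(x) = Π_λ (x − λ)^{k_λ}
where k_λ is the size of the *largest* Jordan block for λ (equivalently, the smallest k with (A − λI)^k v = 0 for every generalised eigenvector v of λ).

  λ = -4: largest Jordan block has size 3, contributing (x + 4)^3

So m_A(x) = (x + 4)^3 = x^3 + 12*x^2 + 48*x + 64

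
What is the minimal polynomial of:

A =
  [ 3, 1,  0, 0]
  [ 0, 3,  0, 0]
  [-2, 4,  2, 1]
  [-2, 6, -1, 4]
x^2 - 6*x + 9

The characteristic polynomial is χ_A(x) = (x - 3)^4, so the eigenvalues are known. The minimal polynomial is
  m_A(x) = Π_λ (x − λ)^{k_λ}
where k_λ is the size of the *largest* Jordan block for λ (equivalently, the smallest k with (A − λI)^k v = 0 for every generalised eigenvector v of λ).

  λ = 3: largest Jordan block has size 2, contributing (x − 3)^2

So m_A(x) = (x - 3)^2 = x^2 - 6*x + 9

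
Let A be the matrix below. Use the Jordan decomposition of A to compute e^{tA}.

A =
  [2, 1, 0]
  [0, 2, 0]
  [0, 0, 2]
e^{tA} =
  [exp(2*t), t*exp(2*t), 0]
  [0, exp(2*t), 0]
  [0, 0, exp(2*t)]

Strategy: write A = P · J · P⁻¹ where J is a Jordan canonical form, so e^{tA} = P · e^{tJ} · P⁻¹, and e^{tJ} can be computed block-by-block.

A has Jordan form
J =
  [2, 1, 0]
  [0, 2, 0]
  [0, 0, 2]
(up to reordering of blocks).

Per-block formulas:
  For a 1×1 block at λ = 2: exp(t · [2]) = [e^(2t)].
  For a 2×2 Jordan block J_2(2): exp(t · J_2(2)) = e^(2t)·(I + t·N), where N is the 2×2 nilpotent shift.

After assembling e^{tJ} and conjugating by P, we get:

e^{tA} =
  [exp(2*t), t*exp(2*t), 0]
  [0, exp(2*t), 0]
  [0, 0, exp(2*t)]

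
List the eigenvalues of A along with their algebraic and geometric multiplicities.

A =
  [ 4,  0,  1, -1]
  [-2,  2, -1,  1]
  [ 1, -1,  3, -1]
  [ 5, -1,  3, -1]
λ = 2: alg = 4, geom = 2

Step 1 — factor the characteristic polynomial to read off the algebraic multiplicities:
  χ_A(x) = (x - 2)^4

Step 2 — compute geometric multiplicities via the rank-nullity identity g(λ) = n − rank(A − λI):
  rank(A − (2)·I) = 2, so dim ker(A − (2)·I) = n − 2 = 2

Summary:
  λ = 2: algebraic multiplicity = 4, geometric multiplicity = 2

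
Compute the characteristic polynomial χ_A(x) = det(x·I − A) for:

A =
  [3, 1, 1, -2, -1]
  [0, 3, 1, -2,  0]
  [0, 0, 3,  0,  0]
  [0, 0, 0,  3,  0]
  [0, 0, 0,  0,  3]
x^5 - 15*x^4 + 90*x^3 - 270*x^2 + 405*x - 243

Expanding det(x·I − A) (e.g. by cofactor expansion or by noting that A is similar to its Jordan form J, which has the same characteristic polynomial as A) gives
  χ_A(x) = x^5 - 15*x^4 + 90*x^3 - 270*x^2 + 405*x - 243
which factors as (x - 3)^5. The eigenvalues (with algebraic multiplicities) are λ = 3 with multiplicity 5.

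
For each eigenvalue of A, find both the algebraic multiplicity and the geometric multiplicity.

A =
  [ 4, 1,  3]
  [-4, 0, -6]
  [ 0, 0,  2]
λ = 2: alg = 3, geom = 2

Step 1 — factor the characteristic polynomial to read off the algebraic multiplicities:
  χ_A(x) = (x - 2)^3

Step 2 — compute geometric multiplicities via the rank-nullity identity g(λ) = n − rank(A − λI):
  rank(A − (2)·I) = 1, so dim ker(A − (2)·I) = n − 1 = 2

Summary:
  λ = 2: algebraic multiplicity = 3, geometric multiplicity = 2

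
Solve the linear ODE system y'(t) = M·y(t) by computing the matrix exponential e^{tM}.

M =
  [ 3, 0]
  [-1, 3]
e^{tM} =
  [exp(3*t), 0]
  [-t*exp(3*t), exp(3*t)]

Strategy: write M = P · J · P⁻¹ where J is a Jordan canonical form, so e^{tM} = P · e^{tJ} · P⁻¹, and e^{tJ} can be computed block-by-block.

M has Jordan form
J =
  [3, 1]
  [0, 3]
(up to reordering of blocks).

Per-block formulas:
  For a 2×2 Jordan block J_2(3): exp(t · J_2(3)) = e^(3t)·(I + t·N), where N is the 2×2 nilpotent shift.

After assembling e^{tJ} and conjugating by P, we get:

e^{tM} =
  [exp(3*t), 0]
  [-t*exp(3*t), exp(3*t)]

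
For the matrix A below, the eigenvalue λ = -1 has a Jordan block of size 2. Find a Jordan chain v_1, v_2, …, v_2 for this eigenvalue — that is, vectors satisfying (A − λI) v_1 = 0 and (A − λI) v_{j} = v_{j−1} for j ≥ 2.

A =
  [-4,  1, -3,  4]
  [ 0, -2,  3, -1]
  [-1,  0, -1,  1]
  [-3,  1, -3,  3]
A Jordan chain for λ = -1 of length 2:
v_1 = (-3, 0, -1, -3)ᵀ
v_2 = (1, 0, 0, 0)ᵀ

Let N = A − (-1)·I. We want v_2 with N^2 v_2 = 0 but N^1 v_2 ≠ 0; then v_{j-1} := N · v_j for j = 2, …, 2.

Pick v_2 = (1, 0, 0, 0)ᵀ.
Then v_1 = N · v_2 = (-3, 0, -1, -3)ᵀ.

Sanity check: (A − (-1)·I) v_1 = (0, 0, 0, 0)ᵀ = 0. ✓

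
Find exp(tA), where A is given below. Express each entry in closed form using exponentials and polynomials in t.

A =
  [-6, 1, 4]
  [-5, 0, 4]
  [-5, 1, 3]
e^{tA} =
  [-5*t*exp(-t) + exp(-t), t*exp(-t), 4*t*exp(-t)]
  [-5*t*exp(-t), t*exp(-t) + exp(-t), 4*t*exp(-t)]
  [-5*t*exp(-t), t*exp(-t), 4*t*exp(-t) + exp(-t)]

Strategy: write A = P · J · P⁻¹ where J is a Jordan canonical form, so e^{tA} = P · e^{tJ} · P⁻¹, and e^{tJ} can be computed block-by-block.

A has Jordan form
J =
  [-1,  1,  0]
  [ 0, -1,  0]
  [ 0,  0, -1]
(up to reordering of blocks).

Per-block formulas:
  For a 1×1 block at λ = -1: exp(t · [-1]) = [e^(-1t)].
  For a 2×2 Jordan block J_2(-1): exp(t · J_2(-1)) = e^(-1t)·(I + t·N), where N is the 2×2 nilpotent shift.

After assembling e^{tJ} and conjugating by P, we get:

e^{tA} =
  [-5*t*exp(-t) + exp(-t), t*exp(-t), 4*t*exp(-t)]
  [-5*t*exp(-t), t*exp(-t) + exp(-t), 4*t*exp(-t)]
  [-5*t*exp(-t), t*exp(-t), 4*t*exp(-t) + exp(-t)]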